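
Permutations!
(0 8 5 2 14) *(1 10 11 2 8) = (0 1 10 11 2 14)(5 8) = [1, 10, 14, 3, 4, 8, 6, 7, 5, 9, 11, 2, 12, 13, 0]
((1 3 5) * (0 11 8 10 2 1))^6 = (0 3 2 8)(1 10 11 5)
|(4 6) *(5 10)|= 2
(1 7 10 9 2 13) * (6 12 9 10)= (1 7 6 12 9 2 13)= [0, 7, 13, 3, 4, 5, 12, 6, 8, 2, 10, 11, 9, 1]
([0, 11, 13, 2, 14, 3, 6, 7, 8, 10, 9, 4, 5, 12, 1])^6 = (1 4)(2 13 12 5 3)(11 14)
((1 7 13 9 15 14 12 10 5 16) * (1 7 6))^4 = (5 9 10 13 12 7 14 16 15)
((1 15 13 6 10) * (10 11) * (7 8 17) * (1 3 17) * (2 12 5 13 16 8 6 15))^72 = (17) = ((1 2 12 5 13 15 16 8)(3 17 7 6 11 10))^72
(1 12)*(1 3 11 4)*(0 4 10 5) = (0 4 1 12 3 11 10 5) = [4, 12, 2, 11, 1, 0, 6, 7, 8, 9, 5, 10, 3]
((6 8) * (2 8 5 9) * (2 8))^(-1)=(5 6 8 9)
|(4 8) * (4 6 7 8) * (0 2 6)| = 5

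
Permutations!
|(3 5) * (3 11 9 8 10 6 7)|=8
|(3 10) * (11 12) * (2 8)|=|(2 8)(3 10)(11 12)|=2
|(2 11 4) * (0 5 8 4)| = 6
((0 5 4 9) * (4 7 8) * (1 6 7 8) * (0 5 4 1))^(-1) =(0 7 6 1 8 5 9 4)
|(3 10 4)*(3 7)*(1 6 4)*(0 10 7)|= 10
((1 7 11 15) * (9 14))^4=(15)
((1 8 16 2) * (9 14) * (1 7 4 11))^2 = (1 16 7 11 8 2 4)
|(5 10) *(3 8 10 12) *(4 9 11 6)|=|(3 8 10 5 12)(4 9 11 6)|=20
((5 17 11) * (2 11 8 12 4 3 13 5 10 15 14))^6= (2 11 10 15 14)(3 4 12 8 17 5 13)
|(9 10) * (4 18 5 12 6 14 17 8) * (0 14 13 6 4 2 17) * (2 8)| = 4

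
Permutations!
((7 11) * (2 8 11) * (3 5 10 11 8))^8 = (2 5 11)(3 10 7) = ((2 3 5 10 11 7))^8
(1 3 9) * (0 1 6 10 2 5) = (0 1 3 9 6 10 2 5) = [1, 3, 5, 9, 4, 0, 10, 7, 8, 6, 2]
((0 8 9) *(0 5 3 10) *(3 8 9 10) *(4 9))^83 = ((0 4 9 5 8 10))^83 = (0 10 8 5 9 4)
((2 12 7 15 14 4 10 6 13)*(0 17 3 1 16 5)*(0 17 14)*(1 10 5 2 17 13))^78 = (0 5 3 1 12)(2 15 4 17 6)(7 14 13 10 16)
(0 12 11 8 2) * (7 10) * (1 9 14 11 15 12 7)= (0 7 10 1 9 14 11 8 2)(12 15)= [7, 9, 0, 3, 4, 5, 6, 10, 2, 14, 1, 8, 15, 13, 11, 12]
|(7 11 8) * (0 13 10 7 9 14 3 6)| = 10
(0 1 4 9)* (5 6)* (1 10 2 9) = [10, 4, 9, 3, 1, 6, 5, 7, 8, 0, 2] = (0 10 2 9)(1 4)(5 6)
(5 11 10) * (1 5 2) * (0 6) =[6, 5, 1, 3, 4, 11, 0, 7, 8, 9, 2, 10] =(0 6)(1 5 11 10 2)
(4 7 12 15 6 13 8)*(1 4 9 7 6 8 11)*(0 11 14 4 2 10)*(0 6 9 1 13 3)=(0 11 13 14 4 9 7 12 15 8 1 2 10 6 3)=[11, 2, 10, 0, 9, 5, 3, 12, 1, 7, 6, 13, 15, 14, 4, 8]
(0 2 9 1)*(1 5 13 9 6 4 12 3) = (0 2 6 4 12 3 1)(5 13 9) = [2, 0, 6, 1, 12, 13, 4, 7, 8, 5, 10, 11, 3, 9]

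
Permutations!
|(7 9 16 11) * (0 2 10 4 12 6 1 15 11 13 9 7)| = 9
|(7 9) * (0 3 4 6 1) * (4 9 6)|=6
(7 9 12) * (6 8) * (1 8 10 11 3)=(1 8 6 10 11 3)(7 9 12)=[0, 8, 2, 1, 4, 5, 10, 9, 6, 12, 11, 3, 7]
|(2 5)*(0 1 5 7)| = |(0 1 5 2 7)| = 5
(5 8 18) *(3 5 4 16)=(3 5 8 18 4 16)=[0, 1, 2, 5, 16, 8, 6, 7, 18, 9, 10, 11, 12, 13, 14, 15, 3, 17, 4]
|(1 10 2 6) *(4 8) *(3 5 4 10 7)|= |(1 7 3 5 4 8 10 2 6)|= 9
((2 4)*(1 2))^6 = ((1 2 4))^6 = (4)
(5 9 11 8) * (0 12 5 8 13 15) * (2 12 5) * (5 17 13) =(0 17 13 15)(2 12)(5 9 11) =[17, 1, 12, 3, 4, 9, 6, 7, 8, 11, 10, 5, 2, 15, 14, 0, 16, 13]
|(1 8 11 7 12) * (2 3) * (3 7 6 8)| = 15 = |(1 3 2 7 12)(6 8 11)|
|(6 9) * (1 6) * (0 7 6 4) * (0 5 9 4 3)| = |(0 7 6 4 5 9 1 3)| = 8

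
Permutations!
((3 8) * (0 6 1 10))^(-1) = ((0 6 1 10)(3 8))^(-1) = (0 10 1 6)(3 8)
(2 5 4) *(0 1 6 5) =[1, 6, 0, 3, 2, 4, 5] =(0 1 6 5 4 2)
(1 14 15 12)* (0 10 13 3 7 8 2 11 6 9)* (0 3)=(0 10 13)(1 14 15 12)(2 11 6 9 3 7 8)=[10, 14, 11, 7, 4, 5, 9, 8, 2, 3, 13, 6, 1, 0, 15, 12]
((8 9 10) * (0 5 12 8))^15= (0 8)(5 9)(10 12)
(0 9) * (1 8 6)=(0 9)(1 8 6)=[9, 8, 2, 3, 4, 5, 1, 7, 6, 0]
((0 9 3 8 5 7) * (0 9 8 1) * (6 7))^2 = (0 5 7 3)(1 8 6 9)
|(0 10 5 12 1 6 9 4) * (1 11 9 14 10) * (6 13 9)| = 30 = |(0 1 13 9 4)(5 12 11 6 14 10)|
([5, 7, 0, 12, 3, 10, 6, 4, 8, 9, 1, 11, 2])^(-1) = [2, 10, 12, 4, 7, 0, 6, 1, 8, 9, 5, 11, 3]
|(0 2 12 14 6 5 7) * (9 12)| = 8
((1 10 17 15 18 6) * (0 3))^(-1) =((0 3)(1 10 17 15 18 6))^(-1) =(0 3)(1 6 18 15 17 10)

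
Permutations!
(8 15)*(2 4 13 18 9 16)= (2 4 13 18 9 16)(8 15)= [0, 1, 4, 3, 13, 5, 6, 7, 15, 16, 10, 11, 12, 18, 14, 8, 2, 17, 9]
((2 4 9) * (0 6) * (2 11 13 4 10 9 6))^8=(13)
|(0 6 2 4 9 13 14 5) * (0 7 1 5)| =21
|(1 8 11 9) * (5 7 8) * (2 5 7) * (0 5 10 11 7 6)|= 8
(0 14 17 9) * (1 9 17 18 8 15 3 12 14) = (0 1 9)(3 12 14 18 8 15) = [1, 9, 2, 12, 4, 5, 6, 7, 15, 0, 10, 11, 14, 13, 18, 3, 16, 17, 8]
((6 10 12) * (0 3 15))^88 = (0 3 15)(6 10 12)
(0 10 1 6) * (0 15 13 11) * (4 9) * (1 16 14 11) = [10, 6, 2, 3, 9, 5, 15, 7, 8, 4, 16, 0, 12, 1, 11, 13, 14] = (0 10 16 14 11)(1 6 15 13)(4 9)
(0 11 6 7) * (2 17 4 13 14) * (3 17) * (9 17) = (0 11 6 7)(2 3 9 17 4 13 14) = [11, 1, 3, 9, 13, 5, 7, 0, 8, 17, 10, 6, 12, 14, 2, 15, 16, 4]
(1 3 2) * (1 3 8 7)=(1 8 7)(2 3)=[0, 8, 3, 2, 4, 5, 6, 1, 7]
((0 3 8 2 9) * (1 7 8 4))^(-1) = (0 9 2 8 7 1 4 3)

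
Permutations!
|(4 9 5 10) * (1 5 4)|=6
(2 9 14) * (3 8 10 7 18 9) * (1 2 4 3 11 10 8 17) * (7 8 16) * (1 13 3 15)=(1 2 11 10 8 16 7 18 9 14 4 15)(3 17 13)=[0, 2, 11, 17, 15, 5, 6, 18, 16, 14, 8, 10, 12, 3, 4, 1, 7, 13, 9]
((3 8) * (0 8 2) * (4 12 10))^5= ((0 8 3 2)(4 12 10))^5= (0 8 3 2)(4 10 12)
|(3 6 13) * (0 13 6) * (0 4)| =4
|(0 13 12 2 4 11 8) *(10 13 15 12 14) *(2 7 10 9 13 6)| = |(0 15 12 7 10 6 2 4 11 8)(9 13 14)| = 30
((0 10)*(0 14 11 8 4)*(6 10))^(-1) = (0 4 8 11 14 10 6)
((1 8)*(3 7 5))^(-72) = (8)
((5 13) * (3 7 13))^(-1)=(3 5 13 7)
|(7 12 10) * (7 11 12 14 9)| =3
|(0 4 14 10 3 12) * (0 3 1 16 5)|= |(0 4 14 10 1 16 5)(3 12)|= 14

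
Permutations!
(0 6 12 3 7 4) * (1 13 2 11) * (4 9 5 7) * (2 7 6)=(0 2 11 1 13 7 9 5 6 12 3 4)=[2, 13, 11, 4, 0, 6, 12, 9, 8, 5, 10, 1, 3, 7]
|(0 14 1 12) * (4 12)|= 5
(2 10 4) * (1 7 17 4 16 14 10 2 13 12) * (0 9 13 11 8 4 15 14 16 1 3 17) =(0 9 13 12 3 17 15 14 10 1 7)(4 11 8) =[9, 7, 2, 17, 11, 5, 6, 0, 4, 13, 1, 8, 3, 12, 10, 14, 16, 15]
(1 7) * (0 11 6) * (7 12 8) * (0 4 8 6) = [11, 12, 2, 3, 8, 5, 4, 1, 7, 9, 10, 0, 6] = (0 11)(1 12 6 4 8 7)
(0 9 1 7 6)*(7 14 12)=(0 9 1 14 12 7 6)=[9, 14, 2, 3, 4, 5, 0, 6, 8, 1, 10, 11, 7, 13, 12]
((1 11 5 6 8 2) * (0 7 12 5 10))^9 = (0 10 11 1 2 8 6 5 12 7)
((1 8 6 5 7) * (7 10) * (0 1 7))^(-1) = (0 10 5 6 8 1)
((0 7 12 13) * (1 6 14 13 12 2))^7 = (14)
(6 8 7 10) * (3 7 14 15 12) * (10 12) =(3 7 12)(6 8 14 15 10) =[0, 1, 2, 7, 4, 5, 8, 12, 14, 9, 6, 11, 3, 13, 15, 10]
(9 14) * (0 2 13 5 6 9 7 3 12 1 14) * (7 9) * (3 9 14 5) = (14)(0 2 13 3 12 1 5 6 7 9) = [2, 5, 13, 12, 4, 6, 7, 9, 8, 0, 10, 11, 1, 3, 14]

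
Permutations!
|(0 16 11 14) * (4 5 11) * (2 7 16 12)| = 9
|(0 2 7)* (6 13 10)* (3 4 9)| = |(0 2 7)(3 4 9)(6 13 10)| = 3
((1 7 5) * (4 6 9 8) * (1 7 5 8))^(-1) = ((1 5 7 8 4 6 9))^(-1) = (1 9 6 4 8 7 5)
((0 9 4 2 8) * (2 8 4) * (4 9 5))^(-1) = (0 8 4 5)(2 9)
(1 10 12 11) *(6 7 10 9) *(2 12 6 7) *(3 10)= (1 9 7 3 10 6 2 12 11)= [0, 9, 12, 10, 4, 5, 2, 3, 8, 7, 6, 1, 11]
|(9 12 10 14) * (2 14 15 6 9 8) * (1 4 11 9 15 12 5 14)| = |(1 4 11 9 5 14 8 2)(6 15)(10 12)| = 8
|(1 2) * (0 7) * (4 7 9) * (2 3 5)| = |(0 9 4 7)(1 3 5 2)| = 4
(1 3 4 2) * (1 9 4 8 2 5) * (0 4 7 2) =(0 4 5 1 3 8)(2 9 7) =[4, 3, 9, 8, 5, 1, 6, 2, 0, 7]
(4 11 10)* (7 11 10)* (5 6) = (4 10)(5 6)(7 11) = [0, 1, 2, 3, 10, 6, 5, 11, 8, 9, 4, 7]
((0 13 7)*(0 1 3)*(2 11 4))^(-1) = (0 3 1 7 13)(2 4 11)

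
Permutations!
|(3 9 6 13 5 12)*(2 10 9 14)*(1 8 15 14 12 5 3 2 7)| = 35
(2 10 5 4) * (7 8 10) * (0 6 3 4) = (0 6 3 4 2 7 8 10 5) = [6, 1, 7, 4, 2, 0, 3, 8, 10, 9, 5]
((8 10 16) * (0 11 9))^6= (16)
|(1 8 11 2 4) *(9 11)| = 6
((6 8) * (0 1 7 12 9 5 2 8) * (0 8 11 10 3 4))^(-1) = (0 4 3 10 11 2 5 9 12 7 1)(6 8)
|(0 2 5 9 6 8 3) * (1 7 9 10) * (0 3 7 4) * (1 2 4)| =12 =|(0 4)(2 5 10)(6 8 7 9)|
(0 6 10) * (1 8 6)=(0 1 8 6 10)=[1, 8, 2, 3, 4, 5, 10, 7, 6, 9, 0]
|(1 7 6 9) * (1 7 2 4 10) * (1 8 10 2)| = 6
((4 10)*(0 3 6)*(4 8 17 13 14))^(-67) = (0 6 3)(4 14 13 17 8 10)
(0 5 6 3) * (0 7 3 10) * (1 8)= (0 5 6 10)(1 8)(3 7)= [5, 8, 2, 7, 4, 6, 10, 3, 1, 9, 0]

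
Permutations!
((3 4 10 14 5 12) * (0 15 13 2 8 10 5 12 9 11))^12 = (0 11 9 5 4 3 12 14 10 8 2 13 15)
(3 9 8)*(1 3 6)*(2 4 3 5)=(1 5 2 4 3 9 8 6)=[0, 5, 4, 9, 3, 2, 1, 7, 6, 8]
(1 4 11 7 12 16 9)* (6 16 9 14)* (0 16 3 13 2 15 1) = (0 16 14 6 3 13 2 15 1 4 11 7 12 9) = [16, 4, 15, 13, 11, 5, 3, 12, 8, 0, 10, 7, 9, 2, 6, 1, 14]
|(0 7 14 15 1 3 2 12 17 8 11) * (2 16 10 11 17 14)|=|(0 7 2 12 14 15 1 3 16 10 11)(8 17)|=22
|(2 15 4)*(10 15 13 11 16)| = |(2 13 11 16 10 15 4)| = 7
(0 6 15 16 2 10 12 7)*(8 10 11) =(0 6 15 16 2 11 8 10 12 7) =[6, 1, 11, 3, 4, 5, 15, 0, 10, 9, 12, 8, 7, 13, 14, 16, 2]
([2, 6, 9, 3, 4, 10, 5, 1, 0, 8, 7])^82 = [9, 5, 8, 3, 4, 7, 10, 6, 2, 0, 1]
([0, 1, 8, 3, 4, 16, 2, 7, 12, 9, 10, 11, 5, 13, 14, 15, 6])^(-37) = (2 6 16 5 12 8)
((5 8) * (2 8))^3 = ((2 8 5))^3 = (8)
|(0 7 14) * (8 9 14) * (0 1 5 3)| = 8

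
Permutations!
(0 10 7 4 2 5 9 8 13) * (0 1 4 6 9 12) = (0 10 7 6 9 8 13 1 4 2 5 12) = [10, 4, 5, 3, 2, 12, 9, 6, 13, 8, 7, 11, 0, 1]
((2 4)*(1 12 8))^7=(1 12 8)(2 4)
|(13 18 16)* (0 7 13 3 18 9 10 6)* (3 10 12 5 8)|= 12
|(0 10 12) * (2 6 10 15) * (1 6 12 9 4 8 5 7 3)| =36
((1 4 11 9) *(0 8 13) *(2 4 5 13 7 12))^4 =((0 8 7 12 2 4 11 9 1 5 13))^4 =(0 2 1 8 4 5 7 11 13 12 9)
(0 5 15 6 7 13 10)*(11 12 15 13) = (0 5 13 10)(6 7 11 12 15) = [5, 1, 2, 3, 4, 13, 7, 11, 8, 9, 0, 12, 15, 10, 14, 6]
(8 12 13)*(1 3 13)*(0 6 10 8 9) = (0 6 10 8 12 1 3 13 9) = [6, 3, 2, 13, 4, 5, 10, 7, 12, 0, 8, 11, 1, 9]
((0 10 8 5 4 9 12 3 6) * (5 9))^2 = ((0 10 8 9 12 3 6)(4 5))^2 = (0 8 12 6 10 9 3)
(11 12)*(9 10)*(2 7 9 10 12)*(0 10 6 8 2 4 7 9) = (0 10 6 8 2 9 12 11 4 7) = [10, 1, 9, 3, 7, 5, 8, 0, 2, 12, 6, 4, 11]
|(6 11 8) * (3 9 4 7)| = |(3 9 4 7)(6 11 8)| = 12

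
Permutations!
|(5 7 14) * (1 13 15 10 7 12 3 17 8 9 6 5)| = 42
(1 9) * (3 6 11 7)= (1 9)(3 6 11 7)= [0, 9, 2, 6, 4, 5, 11, 3, 8, 1, 10, 7]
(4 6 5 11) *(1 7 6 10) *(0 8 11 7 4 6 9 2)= (0 8 11 6 5 7 9 2)(1 4 10)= [8, 4, 0, 3, 10, 7, 5, 9, 11, 2, 1, 6]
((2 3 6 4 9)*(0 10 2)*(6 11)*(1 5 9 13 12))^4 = (0 11 12)(1 10 6)(2 4 5)(3 13 9)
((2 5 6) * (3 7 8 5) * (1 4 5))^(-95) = (1 4 5 6 2 3 7 8)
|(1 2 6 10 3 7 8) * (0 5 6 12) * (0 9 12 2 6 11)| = 6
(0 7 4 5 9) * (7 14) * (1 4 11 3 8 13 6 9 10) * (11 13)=(0 14 7 13 6 9)(1 4 5 10)(3 8 11)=[14, 4, 2, 8, 5, 10, 9, 13, 11, 0, 1, 3, 12, 6, 7]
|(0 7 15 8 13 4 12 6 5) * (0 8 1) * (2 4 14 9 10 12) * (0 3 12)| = 26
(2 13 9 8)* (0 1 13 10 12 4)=(0 1 13 9 8 2 10 12 4)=[1, 13, 10, 3, 0, 5, 6, 7, 2, 8, 12, 11, 4, 9]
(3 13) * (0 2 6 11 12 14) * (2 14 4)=(0 14)(2 6 11 12 4)(3 13)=[14, 1, 6, 13, 2, 5, 11, 7, 8, 9, 10, 12, 4, 3, 0]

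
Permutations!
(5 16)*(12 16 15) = (5 15 12 16) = [0, 1, 2, 3, 4, 15, 6, 7, 8, 9, 10, 11, 16, 13, 14, 12, 5]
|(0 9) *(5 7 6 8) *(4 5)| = |(0 9)(4 5 7 6 8)| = 10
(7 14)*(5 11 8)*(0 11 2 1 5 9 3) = (0 11 8 9 3)(1 5 2)(7 14) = [11, 5, 1, 0, 4, 2, 6, 14, 9, 3, 10, 8, 12, 13, 7]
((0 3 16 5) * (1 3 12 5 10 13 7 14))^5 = (0 5 12)(1 7 10 3 14 13 16)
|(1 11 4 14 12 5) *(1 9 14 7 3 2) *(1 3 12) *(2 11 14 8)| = 18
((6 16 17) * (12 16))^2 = ((6 12 16 17))^2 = (6 16)(12 17)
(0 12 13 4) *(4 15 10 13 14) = (0 12 14 4)(10 13 15) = [12, 1, 2, 3, 0, 5, 6, 7, 8, 9, 13, 11, 14, 15, 4, 10]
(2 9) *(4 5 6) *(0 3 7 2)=(0 3 7 2 9)(4 5 6)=[3, 1, 9, 7, 5, 6, 4, 2, 8, 0]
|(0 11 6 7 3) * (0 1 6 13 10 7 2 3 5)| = |(0 11 13 10 7 5)(1 6 2 3)| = 12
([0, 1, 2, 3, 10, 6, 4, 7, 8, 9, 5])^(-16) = (10)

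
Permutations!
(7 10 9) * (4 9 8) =[0, 1, 2, 3, 9, 5, 6, 10, 4, 7, 8] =(4 9 7 10 8)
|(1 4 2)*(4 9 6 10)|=6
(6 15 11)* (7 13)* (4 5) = [0, 1, 2, 3, 5, 4, 15, 13, 8, 9, 10, 6, 12, 7, 14, 11] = (4 5)(6 15 11)(7 13)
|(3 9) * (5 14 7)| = |(3 9)(5 14 7)| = 6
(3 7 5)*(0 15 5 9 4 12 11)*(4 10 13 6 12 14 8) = (0 15 5 3 7 9 10 13 6 12 11)(4 14 8) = [15, 1, 2, 7, 14, 3, 12, 9, 4, 10, 13, 0, 11, 6, 8, 5]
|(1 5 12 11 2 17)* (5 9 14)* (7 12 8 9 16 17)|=12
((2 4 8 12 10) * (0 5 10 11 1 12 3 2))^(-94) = ((0 5 10)(1 12 11)(2 4 8 3))^(-94) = (0 10 5)(1 11 12)(2 8)(3 4)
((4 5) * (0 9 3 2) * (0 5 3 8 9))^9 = (2 5 4 3)(8 9)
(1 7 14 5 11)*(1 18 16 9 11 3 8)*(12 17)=(1 7 14 5 3 8)(9 11 18 16)(12 17)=[0, 7, 2, 8, 4, 3, 6, 14, 1, 11, 10, 18, 17, 13, 5, 15, 9, 12, 16]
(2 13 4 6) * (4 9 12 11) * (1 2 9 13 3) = (13)(1 2 3)(4 6 9 12 11) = [0, 2, 3, 1, 6, 5, 9, 7, 8, 12, 10, 4, 11, 13]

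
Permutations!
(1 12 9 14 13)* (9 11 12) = [0, 9, 2, 3, 4, 5, 6, 7, 8, 14, 10, 12, 11, 1, 13] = (1 9 14 13)(11 12)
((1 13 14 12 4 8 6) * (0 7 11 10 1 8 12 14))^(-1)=((14)(0 7 11 10 1 13)(4 12)(6 8))^(-1)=(14)(0 13 1 10 11 7)(4 12)(6 8)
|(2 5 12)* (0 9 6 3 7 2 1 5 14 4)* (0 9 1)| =28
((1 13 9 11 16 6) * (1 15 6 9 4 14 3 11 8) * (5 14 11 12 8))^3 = ((1 13 4 11 16 9 5 14 3 12 8)(6 15))^3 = (1 11 5 12 13 16 14 8 4 9 3)(6 15)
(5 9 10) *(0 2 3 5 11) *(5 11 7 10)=(0 2 3 11)(5 9)(7 10)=[2, 1, 3, 11, 4, 9, 6, 10, 8, 5, 7, 0]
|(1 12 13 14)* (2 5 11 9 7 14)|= |(1 12 13 2 5 11 9 7 14)|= 9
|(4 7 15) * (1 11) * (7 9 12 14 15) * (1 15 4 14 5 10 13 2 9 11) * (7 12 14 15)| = 10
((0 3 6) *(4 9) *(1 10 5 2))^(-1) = (0 6 3)(1 2 5 10)(4 9)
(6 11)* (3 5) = (3 5)(6 11) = [0, 1, 2, 5, 4, 3, 11, 7, 8, 9, 10, 6]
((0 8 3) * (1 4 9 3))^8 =(0 1 9)(3 8 4)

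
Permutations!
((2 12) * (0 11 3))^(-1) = (0 3 11)(2 12)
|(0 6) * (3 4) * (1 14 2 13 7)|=10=|(0 6)(1 14 2 13 7)(3 4)|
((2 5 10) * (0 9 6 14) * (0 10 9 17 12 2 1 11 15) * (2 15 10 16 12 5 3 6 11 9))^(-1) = (0 15 12 16 14 6 3 2 5 17)(1 10 11 9)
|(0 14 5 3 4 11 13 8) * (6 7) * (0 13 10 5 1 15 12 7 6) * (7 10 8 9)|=14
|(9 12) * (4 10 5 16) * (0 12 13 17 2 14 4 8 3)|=|(0 12 9 13 17 2 14 4 10 5 16 8 3)|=13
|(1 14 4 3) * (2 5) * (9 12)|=4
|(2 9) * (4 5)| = 2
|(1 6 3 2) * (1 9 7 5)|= 7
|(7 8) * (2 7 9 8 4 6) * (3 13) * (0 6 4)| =4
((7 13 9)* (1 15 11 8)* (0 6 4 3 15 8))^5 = ((0 6 4 3 15 11)(1 8)(7 13 9))^5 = (0 11 15 3 4 6)(1 8)(7 9 13)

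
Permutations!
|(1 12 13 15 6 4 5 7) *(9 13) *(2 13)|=10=|(1 12 9 2 13 15 6 4 5 7)|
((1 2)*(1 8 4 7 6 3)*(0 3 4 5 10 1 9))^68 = (0 9 3)(1 5 2 10 8)(4 6 7)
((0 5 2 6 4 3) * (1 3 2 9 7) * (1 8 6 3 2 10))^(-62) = ((0 5 9 7 8 6 4 10 1 2 3))^(-62) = (0 8 1 5 6 2 9 4 3 7 10)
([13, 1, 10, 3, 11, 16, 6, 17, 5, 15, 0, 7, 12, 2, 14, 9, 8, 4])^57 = (0 13 2 10)(4 11 7 17)(9 15)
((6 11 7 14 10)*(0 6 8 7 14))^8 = (0 6 11 14 10 8 7)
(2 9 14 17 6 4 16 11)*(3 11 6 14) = (2 9 3 11)(4 16 6)(14 17) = [0, 1, 9, 11, 16, 5, 4, 7, 8, 3, 10, 2, 12, 13, 17, 15, 6, 14]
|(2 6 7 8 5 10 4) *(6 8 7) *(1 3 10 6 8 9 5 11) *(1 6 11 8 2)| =20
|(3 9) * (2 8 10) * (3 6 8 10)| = 4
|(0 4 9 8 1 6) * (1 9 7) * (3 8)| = 15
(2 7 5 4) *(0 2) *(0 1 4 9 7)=(0 2)(1 4)(5 9 7)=[2, 4, 0, 3, 1, 9, 6, 5, 8, 7]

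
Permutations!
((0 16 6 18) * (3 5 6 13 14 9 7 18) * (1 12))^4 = (0 9 16 7 13 18 14)(3 5 6)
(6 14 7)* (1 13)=[0, 13, 2, 3, 4, 5, 14, 6, 8, 9, 10, 11, 12, 1, 7]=(1 13)(6 14 7)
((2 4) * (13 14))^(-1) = ((2 4)(13 14))^(-1) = (2 4)(13 14)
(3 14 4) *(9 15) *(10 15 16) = [0, 1, 2, 14, 3, 5, 6, 7, 8, 16, 15, 11, 12, 13, 4, 9, 10] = (3 14 4)(9 16 10 15)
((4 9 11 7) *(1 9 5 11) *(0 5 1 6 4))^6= (0 11)(1 6)(4 9)(5 7)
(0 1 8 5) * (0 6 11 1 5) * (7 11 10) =(0 5 6 10 7 11 1 8) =[5, 8, 2, 3, 4, 6, 10, 11, 0, 9, 7, 1]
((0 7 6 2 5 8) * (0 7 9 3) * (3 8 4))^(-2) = (0 4 2 7 9 3 5 6 8)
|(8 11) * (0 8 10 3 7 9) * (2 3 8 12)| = 6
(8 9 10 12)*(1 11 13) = (1 11 13)(8 9 10 12) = [0, 11, 2, 3, 4, 5, 6, 7, 9, 10, 12, 13, 8, 1]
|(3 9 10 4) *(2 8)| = 4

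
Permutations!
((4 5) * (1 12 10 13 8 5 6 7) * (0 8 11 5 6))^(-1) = (0 4 5 11 13 10 12 1 7 6 8)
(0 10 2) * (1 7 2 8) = (0 10 8 1 7 2) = [10, 7, 0, 3, 4, 5, 6, 2, 1, 9, 8]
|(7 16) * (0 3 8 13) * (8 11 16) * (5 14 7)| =|(0 3 11 16 5 14 7 8 13)| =9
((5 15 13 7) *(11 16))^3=(5 7 13 15)(11 16)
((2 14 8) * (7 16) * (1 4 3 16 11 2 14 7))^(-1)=((1 4 3 16)(2 7 11)(8 14))^(-1)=(1 16 3 4)(2 11 7)(8 14)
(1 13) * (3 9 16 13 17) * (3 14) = (1 17 14 3 9 16 13) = [0, 17, 2, 9, 4, 5, 6, 7, 8, 16, 10, 11, 12, 1, 3, 15, 13, 14]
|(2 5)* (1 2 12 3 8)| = |(1 2 5 12 3 8)| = 6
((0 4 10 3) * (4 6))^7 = (0 4 3 6 10)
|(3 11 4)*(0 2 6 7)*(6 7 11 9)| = 15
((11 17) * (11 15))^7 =(11 17 15)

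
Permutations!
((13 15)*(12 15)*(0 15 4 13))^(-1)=(0 15)(4 12 13)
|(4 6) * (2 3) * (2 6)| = |(2 3 6 4)| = 4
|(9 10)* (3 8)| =|(3 8)(9 10)| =2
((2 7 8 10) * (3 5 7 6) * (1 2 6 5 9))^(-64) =(1 9 3 6 10 8 7 5 2)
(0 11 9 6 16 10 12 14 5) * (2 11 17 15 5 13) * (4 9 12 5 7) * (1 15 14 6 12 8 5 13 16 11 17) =(0 1 15 7 4 9 12 6 11 8 5)(2 17 14 16 10 13) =[1, 15, 17, 3, 9, 0, 11, 4, 5, 12, 13, 8, 6, 2, 16, 7, 10, 14]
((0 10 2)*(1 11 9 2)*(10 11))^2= ((0 11 9 2)(1 10))^2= (0 9)(2 11)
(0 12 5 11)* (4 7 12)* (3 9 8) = (0 4 7 12 5 11)(3 9 8) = [4, 1, 2, 9, 7, 11, 6, 12, 3, 8, 10, 0, 5]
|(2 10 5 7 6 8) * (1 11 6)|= |(1 11 6 8 2 10 5 7)|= 8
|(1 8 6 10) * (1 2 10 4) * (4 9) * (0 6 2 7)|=|(0 6 9 4 1 8 2 10 7)|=9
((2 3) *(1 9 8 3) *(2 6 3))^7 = ((1 9 8 2)(3 6))^7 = (1 2 8 9)(3 6)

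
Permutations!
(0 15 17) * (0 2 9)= [15, 1, 9, 3, 4, 5, 6, 7, 8, 0, 10, 11, 12, 13, 14, 17, 16, 2]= (0 15 17 2 9)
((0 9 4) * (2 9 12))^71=(0 12 2 9 4)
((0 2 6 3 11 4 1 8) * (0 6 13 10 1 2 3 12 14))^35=(0 14 12 6 8 1 10 13 2 4 11 3)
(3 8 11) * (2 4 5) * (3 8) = (2 4 5)(8 11) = [0, 1, 4, 3, 5, 2, 6, 7, 11, 9, 10, 8]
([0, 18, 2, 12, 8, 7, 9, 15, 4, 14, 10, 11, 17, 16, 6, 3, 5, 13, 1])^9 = [0, 18, 2, 12, 8, 7, 6, 15, 4, 9, 10, 11, 17, 16, 14, 3, 5, 13, 1]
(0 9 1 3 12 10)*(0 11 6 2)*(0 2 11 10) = (0 9 1 3 12)(6 11) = [9, 3, 2, 12, 4, 5, 11, 7, 8, 1, 10, 6, 0]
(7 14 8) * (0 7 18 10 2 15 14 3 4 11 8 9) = (0 7 3 4 11 8 18 10 2 15 14 9) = [7, 1, 15, 4, 11, 5, 6, 3, 18, 0, 2, 8, 12, 13, 9, 14, 16, 17, 10]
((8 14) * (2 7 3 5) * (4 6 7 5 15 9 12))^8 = ((2 5)(3 15 9 12 4 6 7)(8 14))^8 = (3 15 9 12 4 6 7)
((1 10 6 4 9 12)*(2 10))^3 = ((1 2 10 6 4 9 12))^3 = (1 6 12 10 9 2 4)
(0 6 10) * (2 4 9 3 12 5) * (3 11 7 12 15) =(0 6 10)(2 4 9 11 7 12 5)(3 15) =[6, 1, 4, 15, 9, 2, 10, 12, 8, 11, 0, 7, 5, 13, 14, 3]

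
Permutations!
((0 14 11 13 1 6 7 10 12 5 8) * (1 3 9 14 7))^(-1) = ((0 7 10 12 5 8)(1 6)(3 9 14 11 13))^(-1) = (0 8 5 12 10 7)(1 6)(3 13 11 14 9)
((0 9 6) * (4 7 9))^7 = (0 7 6 4 9)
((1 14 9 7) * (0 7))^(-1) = ((0 7 1 14 9))^(-1) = (0 9 14 1 7)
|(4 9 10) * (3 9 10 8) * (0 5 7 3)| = 6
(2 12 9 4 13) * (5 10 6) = (2 12 9 4 13)(5 10 6) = [0, 1, 12, 3, 13, 10, 5, 7, 8, 4, 6, 11, 9, 2]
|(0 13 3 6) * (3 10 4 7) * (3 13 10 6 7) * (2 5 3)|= |(0 10 4 2 5 3 7 13 6)|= 9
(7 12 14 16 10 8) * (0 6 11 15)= [6, 1, 2, 3, 4, 5, 11, 12, 7, 9, 8, 15, 14, 13, 16, 0, 10]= (0 6 11 15)(7 12 14 16 10 8)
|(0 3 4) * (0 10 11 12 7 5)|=|(0 3 4 10 11 12 7 5)|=8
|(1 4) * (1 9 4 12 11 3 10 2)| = |(1 12 11 3 10 2)(4 9)| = 6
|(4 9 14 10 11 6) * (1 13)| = 6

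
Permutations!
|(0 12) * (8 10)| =2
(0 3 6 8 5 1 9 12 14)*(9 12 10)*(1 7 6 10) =(0 3 10 9 1 12 14)(5 7 6 8) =[3, 12, 2, 10, 4, 7, 8, 6, 5, 1, 9, 11, 14, 13, 0]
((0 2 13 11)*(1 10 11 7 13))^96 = (13)(0 2 1 10 11)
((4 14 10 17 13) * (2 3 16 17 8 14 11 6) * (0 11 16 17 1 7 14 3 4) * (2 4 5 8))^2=((0 11 6 4 16 1 7 14 10 2 5 8 3 17 13))^2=(0 6 16 7 10 5 3 13 11 4 1 14 2 8 17)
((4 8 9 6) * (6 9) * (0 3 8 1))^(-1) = ((9)(0 3 8 6 4 1))^(-1) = (9)(0 1 4 6 8 3)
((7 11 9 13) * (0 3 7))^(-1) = (0 13 9 11 7 3)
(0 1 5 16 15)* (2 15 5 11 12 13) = [1, 11, 15, 3, 4, 16, 6, 7, 8, 9, 10, 12, 13, 2, 14, 0, 5] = (0 1 11 12 13 2 15)(5 16)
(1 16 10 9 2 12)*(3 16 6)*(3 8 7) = (1 6 8 7 3 16 10 9 2 12) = [0, 6, 12, 16, 4, 5, 8, 3, 7, 2, 9, 11, 1, 13, 14, 15, 10]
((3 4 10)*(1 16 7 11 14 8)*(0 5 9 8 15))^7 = (0 11 1 5 14 16 9 15 7 8)(3 4 10)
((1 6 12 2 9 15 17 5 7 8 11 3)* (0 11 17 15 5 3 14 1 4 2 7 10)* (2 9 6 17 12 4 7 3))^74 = (0 9 2 14 10 4 17 11 5 6 1)(3 8)(7 12)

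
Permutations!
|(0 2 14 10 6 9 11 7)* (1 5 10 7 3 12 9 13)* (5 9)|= |(0 2 14 7)(1 9 11 3 12 5 10 6 13)|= 36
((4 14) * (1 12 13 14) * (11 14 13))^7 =((1 12 11 14 4))^7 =(1 11 4 12 14)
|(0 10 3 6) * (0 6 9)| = 4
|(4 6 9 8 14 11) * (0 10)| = 6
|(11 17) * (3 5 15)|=6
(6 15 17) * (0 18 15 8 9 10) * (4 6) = (0 18 15 17 4 6 8 9 10) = [18, 1, 2, 3, 6, 5, 8, 7, 9, 10, 0, 11, 12, 13, 14, 17, 16, 4, 15]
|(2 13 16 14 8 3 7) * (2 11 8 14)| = |(2 13 16)(3 7 11 8)| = 12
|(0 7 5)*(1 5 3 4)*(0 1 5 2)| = |(0 7 3 4 5 1 2)| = 7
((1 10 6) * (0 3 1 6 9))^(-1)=(0 9 10 1 3)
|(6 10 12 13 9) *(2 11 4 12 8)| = |(2 11 4 12 13 9 6 10 8)| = 9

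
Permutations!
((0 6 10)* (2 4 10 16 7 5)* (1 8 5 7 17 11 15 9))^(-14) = (0 10 4 2 5 8 1 9 15 11 17 16 6)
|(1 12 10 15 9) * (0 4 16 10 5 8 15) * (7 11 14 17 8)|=20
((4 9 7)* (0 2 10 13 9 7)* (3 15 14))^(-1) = ((0 2 10 13 9)(3 15 14)(4 7))^(-1) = (0 9 13 10 2)(3 14 15)(4 7)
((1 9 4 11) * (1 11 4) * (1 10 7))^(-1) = (11)(1 7 10 9)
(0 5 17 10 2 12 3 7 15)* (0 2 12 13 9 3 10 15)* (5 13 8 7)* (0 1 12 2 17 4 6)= (0 13 9 3 5 4 6)(1 12 10 2 8 7)(15 17)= [13, 12, 8, 5, 6, 4, 0, 1, 7, 3, 2, 11, 10, 9, 14, 17, 16, 15]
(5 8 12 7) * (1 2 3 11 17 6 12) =(1 2 3 11 17 6 12 7 5 8) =[0, 2, 3, 11, 4, 8, 12, 5, 1, 9, 10, 17, 7, 13, 14, 15, 16, 6]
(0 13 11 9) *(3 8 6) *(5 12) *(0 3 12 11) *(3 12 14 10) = (0 13)(3 8 6 14 10)(5 11 9 12) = [13, 1, 2, 8, 4, 11, 14, 7, 6, 12, 3, 9, 5, 0, 10]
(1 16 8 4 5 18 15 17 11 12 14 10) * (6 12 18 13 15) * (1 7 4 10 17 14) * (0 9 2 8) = (0 9 2 8 10 7 4 5 13 15 14 17 11 18 6 12 1 16) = [9, 16, 8, 3, 5, 13, 12, 4, 10, 2, 7, 18, 1, 15, 17, 14, 0, 11, 6]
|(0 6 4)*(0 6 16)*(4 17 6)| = 2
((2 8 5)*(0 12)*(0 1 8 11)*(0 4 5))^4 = ((0 12 1 8)(2 11 4 5))^4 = (12)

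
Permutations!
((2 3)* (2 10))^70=(2 3 10)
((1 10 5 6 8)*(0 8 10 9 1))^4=(5 6 10)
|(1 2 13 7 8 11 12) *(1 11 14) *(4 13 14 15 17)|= |(1 2 14)(4 13 7 8 15 17)(11 12)|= 6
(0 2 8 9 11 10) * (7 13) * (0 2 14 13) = (0 14 13 7)(2 8 9 11 10) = [14, 1, 8, 3, 4, 5, 6, 0, 9, 11, 2, 10, 12, 7, 13]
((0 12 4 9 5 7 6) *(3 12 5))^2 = (0 7)(3 4)(5 6)(9 12)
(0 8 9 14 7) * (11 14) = [8, 1, 2, 3, 4, 5, 6, 0, 9, 11, 10, 14, 12, 13, 7] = (0 8 9 11 14 7)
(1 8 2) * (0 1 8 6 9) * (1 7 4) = (0 7 4 1 6 9)(2 8) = [7, 6, 8, 3, 1, 5, 9, 4, 2, 0]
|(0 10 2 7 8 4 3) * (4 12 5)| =|(0 10 2 7 8 12 5 4 3)| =9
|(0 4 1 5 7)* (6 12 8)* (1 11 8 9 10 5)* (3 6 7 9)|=|(0 4 11 8 7)(3 6 12)(5 9 10)|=15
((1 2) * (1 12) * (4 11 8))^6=(12)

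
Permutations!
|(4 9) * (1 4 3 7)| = 5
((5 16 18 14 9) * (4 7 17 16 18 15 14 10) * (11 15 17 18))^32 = ((4 7 18 10)(5 11 15 14 9)(16 17))^32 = (18)(5 15 9 11 14)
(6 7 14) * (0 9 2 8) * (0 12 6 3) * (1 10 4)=(0 9 2 8 12 6 7 14 3)(1 10 4)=[9, 10, 8, 0, 1, 5, 7, 14, 12, 2, 4, 11, 6, 13, 3]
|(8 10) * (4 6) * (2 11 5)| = |(2 11 5)(4 6)(8 10)| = 6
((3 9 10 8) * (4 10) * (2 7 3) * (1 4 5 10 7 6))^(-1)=(1 6 2 8 10 5 9 3 7 4)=((1 4 7 3 9 5 10 8 2 6))^(-1)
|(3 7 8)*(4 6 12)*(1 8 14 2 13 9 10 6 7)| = 9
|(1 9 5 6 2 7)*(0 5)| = |(0 5 6 2 7 1 9)| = 7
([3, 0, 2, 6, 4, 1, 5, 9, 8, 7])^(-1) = [1, 5, 2, 0, 4, 6, 3, 9, 8, 7]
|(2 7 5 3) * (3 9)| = 5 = |(2 7 5 9 3)|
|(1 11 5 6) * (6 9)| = |(1 11 5 9 6)| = 5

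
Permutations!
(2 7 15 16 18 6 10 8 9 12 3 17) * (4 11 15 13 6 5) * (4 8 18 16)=(2 7 13 6 10 18 5 8 9 12 3 17)(4 11 15)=[0, 1, 7, 17, 11, 8, 10, 13, 9, 12, 18, 15, 3, 6, 14, 4, 16, 2, 5]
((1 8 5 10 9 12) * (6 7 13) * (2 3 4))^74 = ((1 8 5 10 9 12)(2 3 4)(6 7 13))^74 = (1 5 9)(2 4 3)(6 13 7)(8 10 12)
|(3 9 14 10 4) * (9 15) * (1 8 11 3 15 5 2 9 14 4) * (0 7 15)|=|(0 7 15 14 10 1 8 11 3 5 2 9 4)|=13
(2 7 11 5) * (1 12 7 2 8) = (1 12 7 11 5 8) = [0, 12, 2, 3, 4, 8, 6, 11, 1, 9, 10, 5, 7]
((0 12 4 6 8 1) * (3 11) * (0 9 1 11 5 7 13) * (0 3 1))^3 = (0 6 1 12 8 9 4 11)(3 13 7 5)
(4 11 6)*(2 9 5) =(2 9 5)(4 11 6) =[0, 1, 9, 3, 11, 2, 4, 7, 8, 5, 10, 6]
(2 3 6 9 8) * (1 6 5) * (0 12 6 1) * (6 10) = (0 12 10 6 9 8 2 3 5) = [12, 1, 3, 5, 4, 0, 9, 7, 2, 8, 6, 11, 10]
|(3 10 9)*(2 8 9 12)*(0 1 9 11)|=|(0 1 9 3 10 12 2 8 11)|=9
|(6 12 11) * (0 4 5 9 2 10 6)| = |(0 4 5 9 2 10 6 12 11)| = 9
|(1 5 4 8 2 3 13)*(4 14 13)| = |(1 5 14 13)(2 3 4 8)| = 4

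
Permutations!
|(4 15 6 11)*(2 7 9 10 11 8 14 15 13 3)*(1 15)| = 40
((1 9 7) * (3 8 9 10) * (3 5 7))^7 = (1 7 5 10)(3 8 9)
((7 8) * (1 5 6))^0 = ((1 5 6)(7 8))^0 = (8)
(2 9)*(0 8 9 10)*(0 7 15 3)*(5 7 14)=[8, 1, 10, 0, 4, 7, 6, 15, 9, 2, 14, 11, 12, 13, 5, 3]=(0 8 9 2 10 14 5 7 15 3)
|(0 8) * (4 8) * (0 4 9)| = 2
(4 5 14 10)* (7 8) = (4 5 14 10)(7 8) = [0, 1, 2, 3, 5, 14, 6, 8, 7, 9, 4, 11, 12, 13, 10]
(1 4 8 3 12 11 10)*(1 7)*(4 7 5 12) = [0, 7, 2, 4, 8, 12, 6, 1, 3, 9, 5, 10, 11] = (1 7)(3 4 8)(5 12 11 10)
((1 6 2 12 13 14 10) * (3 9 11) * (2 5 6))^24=(14)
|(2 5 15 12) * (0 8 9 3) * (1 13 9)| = 12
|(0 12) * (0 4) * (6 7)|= |(0 12 4)(6 7)|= 6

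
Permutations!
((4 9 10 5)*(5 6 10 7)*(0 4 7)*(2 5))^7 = (0 4 9)(2 5 7)(6 10)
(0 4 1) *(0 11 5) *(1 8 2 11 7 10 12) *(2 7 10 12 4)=(0 2 11 5)(1 10 4 8 7 12)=[2, 10, 11, 3, 8, 0, 6, 12, 7, 9, 4, 5, 1]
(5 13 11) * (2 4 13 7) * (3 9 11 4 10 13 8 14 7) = (2 10 13 4 8 14 7)(3 9 11 5) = [0, 1, 10, 9, 8, 3, 6, 2, 14, 11, 13, 5, 12, 4, 7]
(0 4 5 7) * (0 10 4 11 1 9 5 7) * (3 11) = (0 3 11 1 9 5)(4 7 10) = [3, 9, 2, 11, 7, 0, 6, 10, 8, 5, 4, 1]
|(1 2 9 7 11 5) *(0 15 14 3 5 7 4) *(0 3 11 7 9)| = 10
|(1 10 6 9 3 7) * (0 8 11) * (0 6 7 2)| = 21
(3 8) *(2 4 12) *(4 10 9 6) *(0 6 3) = (0 6 4 12 2 10 9 3 8) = [6, 1, 10, 8, 12, 5, 4, 7, 0, 3, 9, 11, 2]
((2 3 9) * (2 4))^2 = (2 9)(3 4)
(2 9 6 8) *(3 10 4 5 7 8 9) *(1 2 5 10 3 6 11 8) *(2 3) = (1 3 2 6 9 11 8 5 7)(4 10) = [0, 3, 6, 2, 10, 7, 9, 1, 5, 11, 4, 8]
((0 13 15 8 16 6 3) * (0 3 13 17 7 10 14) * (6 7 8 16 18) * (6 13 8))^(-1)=(0 14 10 7 16 15 13 18 8 6 17)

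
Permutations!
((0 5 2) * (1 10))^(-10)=(10)(0 2 5)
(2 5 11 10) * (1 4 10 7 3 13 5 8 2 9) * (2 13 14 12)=(1 4 10 9)(2 8 13 5 11 7 3 14 12)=[0, 4, 8, 14, 10, 11, 6, 3, 13, 1, 9, 7, 2, 5, 12]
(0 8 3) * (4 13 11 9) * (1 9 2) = (0 8 3)(1 9 4 13 11 2) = [8, 9, 1, 0, 13, 5, 6, 7, 3, 4, 10, 2, 12, 11]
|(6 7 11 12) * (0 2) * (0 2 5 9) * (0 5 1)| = 4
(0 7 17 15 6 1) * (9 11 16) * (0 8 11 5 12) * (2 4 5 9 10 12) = [7, 8, 4, 3, 5, 2, 1, 17, 11, 9, 12, 16, 0, 13, 14, 6, 10, 15] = (0 7 17 15 6 1 8 11 16 10 12)(2 4 5)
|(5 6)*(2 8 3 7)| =4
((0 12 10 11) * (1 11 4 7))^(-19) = ((0 12 10 4 7 1 11))^(-19) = (0 10 7 11 12 4 1)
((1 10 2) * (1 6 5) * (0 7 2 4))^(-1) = ((0 7 2 6 5 1 10 4))^(-1) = (0 4 10 1 5 6 2 7)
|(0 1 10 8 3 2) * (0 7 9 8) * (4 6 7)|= 21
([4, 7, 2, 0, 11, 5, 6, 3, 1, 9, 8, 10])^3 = [10, 0, 2, 11, 8, 5, 6, 4, 3, 9, 7, 1]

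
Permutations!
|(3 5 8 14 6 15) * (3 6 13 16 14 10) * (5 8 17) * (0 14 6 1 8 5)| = 12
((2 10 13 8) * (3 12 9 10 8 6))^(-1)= (2 8)(3 6 13 10 9 12)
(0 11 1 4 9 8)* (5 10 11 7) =[7, 4, 2, 3, 9, 10, 6, 5, 0, 8, 11, 1] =(0 7 5 10 11 1 4 9 8)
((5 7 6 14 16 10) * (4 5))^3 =((4 5 7 6 14 16 10))^3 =(4 6 10 7 16 5 14)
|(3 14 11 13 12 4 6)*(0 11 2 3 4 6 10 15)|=|(0 11 13 12 6 4 10 15)(2 3 14)|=24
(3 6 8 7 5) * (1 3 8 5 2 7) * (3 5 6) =(1 5 8)(2 7) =[0, 5, 7, 3, 4, 8, 6, 2, 1]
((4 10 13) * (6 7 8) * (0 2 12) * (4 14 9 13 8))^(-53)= ((0 2 12)(4 10 8 6 7)(9 13 14))^(-53)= (0 2 12)(4 8 7 10 6)(9 13 14)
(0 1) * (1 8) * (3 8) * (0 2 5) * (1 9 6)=(0 3 8 9 6 1 2 5)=[3, 2, 5, 8, 4, 0, 1, 7, 9, 6]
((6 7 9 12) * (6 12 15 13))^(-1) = (6 13 15 9 7)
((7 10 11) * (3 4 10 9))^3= (3 11)(4 7)(9 10)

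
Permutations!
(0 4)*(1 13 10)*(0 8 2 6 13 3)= (0 4 8 2 6 13 10 1 3)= [4, 3, 6, 0, 8, 5, 13, 7, 2, 9, 1, 11, 12, 10]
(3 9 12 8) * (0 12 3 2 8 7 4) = (0 12 7 4)(2 8)(3 9) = [12, 1, 8, 9, 0, 5, 6, 4, 2, 3, 10, 11, 7]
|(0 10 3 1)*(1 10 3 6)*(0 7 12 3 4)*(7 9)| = 14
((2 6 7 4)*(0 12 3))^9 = (12)(2 6 7 4) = ((0 12 3)(2 6 7 4))^9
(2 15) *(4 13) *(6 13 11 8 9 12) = (2 15)(4 11 8 9 12 6 13) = [0, 1, 15, 3, 11, 5, 13, 7, 9, 12, 10, 8, 6, 4, 14, 2]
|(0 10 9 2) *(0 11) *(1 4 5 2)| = 8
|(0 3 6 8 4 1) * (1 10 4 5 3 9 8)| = 14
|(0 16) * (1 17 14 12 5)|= 10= |(0 16)(1 17 14 12 5)|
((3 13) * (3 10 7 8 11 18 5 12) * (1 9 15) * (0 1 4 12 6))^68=((0 1 9 15 4 12 3 13 10 7 8 11 18 5 6))^68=(0 10 1 7 9 8 15 11 4 18 12 5 3 6 13)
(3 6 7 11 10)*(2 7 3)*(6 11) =[0, 1, 7, 11, 4, 5, 3, 6, 8, 9, 2, 10] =(2 7 6 3 11 10)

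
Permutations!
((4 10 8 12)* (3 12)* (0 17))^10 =((0 17)(3 12 4 10 8))^10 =(17)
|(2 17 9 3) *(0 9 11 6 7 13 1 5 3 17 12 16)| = |(0 9 17 11 6 7 13 1 5 3 2 12 16)| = 13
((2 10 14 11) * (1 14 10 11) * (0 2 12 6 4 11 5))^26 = (14)(0 5 2)(4 12)(6 11)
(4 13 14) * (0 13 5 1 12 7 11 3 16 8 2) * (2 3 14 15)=(0 13 15 2)(1 12 7 11 14 4 5)(3 16 8)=[13, 12, 0, 16, 5, 1, 6, 11, 3, 9, 10, 14, 7, 15, 4, 2, 8]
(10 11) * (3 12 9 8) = (3 12 9 8)(10 11) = [0, 1, 2, 12, 4, 5, 6, 7, 3, 8, 11, 10, 9]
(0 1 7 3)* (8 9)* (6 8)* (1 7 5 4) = (0 7 3)(1 5 4)(6 8 9) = [7, 5, 2, 0, 1, 4, 8, 3, 9, 6]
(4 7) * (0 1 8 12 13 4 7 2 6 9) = (0 1 8 12 13 4 2 6 9) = [1, 8, 6, 3, 2, 5, 9, 7, 12, 0, 10, 11, 13, 4]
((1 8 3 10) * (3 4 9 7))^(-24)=((1 8 4 9 7 3 10))^(-24)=(1 7 8 3 4 10 9)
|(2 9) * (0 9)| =3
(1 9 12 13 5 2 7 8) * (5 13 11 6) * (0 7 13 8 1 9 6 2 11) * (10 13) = (0 7 1 6 5 11 2 10 13 8 9 12) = [7, 6, 10, 3, 4, 11, 5, 1, 9, 12, 13, 2, 0, 8]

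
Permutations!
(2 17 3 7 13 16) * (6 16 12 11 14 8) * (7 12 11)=[0, 1, 17, 12, 4, 5, 16, 13, 6, 9, 10, 14, 7, 11, 8, 15, 2, 3]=(2 17 3 12 7 13 11 14 8 6 16)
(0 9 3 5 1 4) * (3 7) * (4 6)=(0 9 7 3 5 1 6 4)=[9, 6, 2, 5, 0, 1, 4, 3, 8, 7]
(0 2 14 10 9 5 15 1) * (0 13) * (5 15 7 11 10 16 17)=(0 2 14 16 17 5 7 11 10 9 15 1 13)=[2, 13, 14, 3, 4, 7, 6, 11, 8, 15, 9, 10, 12, 0, 16, 1, 17, 5]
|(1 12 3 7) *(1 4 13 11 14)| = |(1 12 3 7 4 13 11 14)| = 8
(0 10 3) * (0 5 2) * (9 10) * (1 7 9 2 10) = (0 2)(1 7 9)(3 5 10) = [2, 7, 0, 5, 4, 10, 6, 9, 8, 1, 3]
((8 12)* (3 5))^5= ((3 5)(8 12))^5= (3 5)(8 12)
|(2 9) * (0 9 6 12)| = 5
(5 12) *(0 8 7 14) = [8, 1, 2, 3, 4, 12, 6, 14, 7, 9, 10, 11, 5, 13, 0] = (0 8 7 14)(5 12)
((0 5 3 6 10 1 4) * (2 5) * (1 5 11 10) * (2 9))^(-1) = (0 4 1 6 3 5 10 11 2 9)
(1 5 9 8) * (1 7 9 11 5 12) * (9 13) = (1 12)(5 11)(7 13 9 8) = [0, 12, 2, 3, 4, 11, 6, 13, 7, 8, 10, 5, 1, 9]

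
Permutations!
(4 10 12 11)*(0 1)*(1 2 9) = (0 2 9 1)(4 10 12 11) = [2, 0, 9, 3, 10, 5, 6, 7, 8, 1, 12, 4, 11]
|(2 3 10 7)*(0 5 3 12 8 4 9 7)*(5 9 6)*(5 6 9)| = 12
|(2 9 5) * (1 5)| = |(1 5 2 9)| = 4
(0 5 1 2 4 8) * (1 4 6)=(0 5 4 8)(1 2 6)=[5, 2, 6, 3, 8, 4, 1, 7, 0]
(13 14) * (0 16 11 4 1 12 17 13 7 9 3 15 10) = (0 16 11 4 1 12 17 13 14 7 9 3 15 10) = [16, 12, 2, 15, 1, 5, 6, 9, 8, 3, 0, 4, 17, 14, 7, 10, 11, 13]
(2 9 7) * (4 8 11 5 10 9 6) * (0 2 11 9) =(0 2 6 4 8 9 7 11 5 10) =[2, 1, 6, 3, 8, 10, 4, 11, 9, 7, 0, 5]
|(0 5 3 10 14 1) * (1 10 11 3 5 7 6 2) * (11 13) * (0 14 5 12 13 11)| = |(0 7 6 2 1 14 10 5 12 13)(3 11)| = 10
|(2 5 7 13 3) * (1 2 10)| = 7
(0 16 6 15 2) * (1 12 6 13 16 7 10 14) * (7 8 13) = (0 8 13 16 7 10 14 1 12 6 15 2) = [8, 12, 0, 3, 4, 5, 15, 10, 13, 9, 14, 11, 6, 16, 1, 2, 7]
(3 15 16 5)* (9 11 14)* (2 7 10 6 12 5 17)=(2 7 10 6 12 5 3 15 16 17)(9 11 14)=[0, 1, 7, 15, 4, 3, 12, 10, 8, 11, 6, 14, 5, 13, 9, 16, 17, 2]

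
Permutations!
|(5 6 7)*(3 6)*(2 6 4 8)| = 7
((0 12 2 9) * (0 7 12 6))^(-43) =(0 6)(2 9 7 12)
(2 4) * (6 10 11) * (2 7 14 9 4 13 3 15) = (2 13 3 15)(4 7 14 9)(6 10 11) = [0, 1, 13, 15, 7, 5, 10, 14, 8, 4, 11, 6, 12, 3, 9, 2]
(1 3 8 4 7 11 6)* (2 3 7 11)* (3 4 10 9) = (1 7 2 4 11 6)(3 8 10 9) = [0, 7, 4, 8, 11, 5, 1, 2, 10, 3, 9, 6]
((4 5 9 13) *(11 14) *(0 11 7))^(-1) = ((0 11 14 7)(4 5 9 13))^(-1) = (0 7 14 11)(4 13 9 5)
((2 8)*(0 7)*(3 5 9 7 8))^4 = (0 5 8 9 2 7 3)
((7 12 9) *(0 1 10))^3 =(12)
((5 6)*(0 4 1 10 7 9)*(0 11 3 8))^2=((0 4 1 10 7 9 11 3 8)(5 6))^2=(0 1 7 11 8 4 10 9 3)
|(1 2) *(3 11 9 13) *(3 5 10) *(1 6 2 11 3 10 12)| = |(1 11 9 13 5 12)(2 6)| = 6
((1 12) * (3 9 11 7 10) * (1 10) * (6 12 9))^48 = ((1 9 11 7)(3 6 12 10))^48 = (12)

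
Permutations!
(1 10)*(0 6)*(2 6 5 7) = [5, 10, 6, 3, 4, 7, 0, 2, 8, 9, 1] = (0 5 7 2 6)(1 10)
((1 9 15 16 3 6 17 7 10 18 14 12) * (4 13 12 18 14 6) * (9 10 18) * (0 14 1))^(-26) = (0 14 9 15 16 3 4 13 12)(6 7)(17 18)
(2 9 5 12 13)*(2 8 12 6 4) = (2 9 5 6 4)(8 12 13) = [0, 1, 9, 3, 2, 6, 4, 7, 12, 5, 10, 11, 13, 8]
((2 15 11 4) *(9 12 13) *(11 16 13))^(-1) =(2 4 11 12 9 13 16 15)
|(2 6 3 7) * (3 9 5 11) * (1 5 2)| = |(1 5 11 3 7)(2 6 9)| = 15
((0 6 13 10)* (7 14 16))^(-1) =((0 6 13 10)(7 14 16))^(-1) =(0 10 13 6)(7 16 14)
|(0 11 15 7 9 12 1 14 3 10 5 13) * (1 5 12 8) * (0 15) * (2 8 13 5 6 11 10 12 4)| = |(0 10 4 2 8 1 14 3 12 6 11)(7 9 13 15)| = 44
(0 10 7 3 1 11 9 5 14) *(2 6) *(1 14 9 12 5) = (0 10 7 3 14)(1 11 12 5 9)(2 6) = [10, 11, 6, 14, 4, 9, 2, 3, 8, 1, 7, 12, 5, 13, 0]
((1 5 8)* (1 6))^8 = ((1 5 8 6))^8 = (8)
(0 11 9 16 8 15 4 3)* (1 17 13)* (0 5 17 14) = (0 11 9 16 8 15 4 3 5 17 13 1 14) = [11, 14, 2, 5, 3, 17, 6, 7, 15, 16, 10, 9, 12, 1, 0, 4, 8, 13]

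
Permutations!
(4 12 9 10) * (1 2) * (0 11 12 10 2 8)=(0 11 12 9 2 1 8)(4 10)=[11, 8, 1, 3, 10, 5, 6, 7, 0, 2, 4, 12, 9]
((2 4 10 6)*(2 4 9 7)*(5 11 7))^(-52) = (2 11 9 7 5)(4 6 10)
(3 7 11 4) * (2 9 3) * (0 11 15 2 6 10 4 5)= (0 11 5)(2 9 3 7 15)(4 6 10)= [11, 1, 9, 7, 6, 0, 10, 15, 8, 3, 4, 5, 12, 13, 14, 2]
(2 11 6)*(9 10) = (2 11 6)(9 10) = [0, 1, 11, 3, 4, 5, 2, 7, 8, 10, 9, 6]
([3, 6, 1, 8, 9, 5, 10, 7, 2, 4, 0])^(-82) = (0 8 1 10 3 2 6)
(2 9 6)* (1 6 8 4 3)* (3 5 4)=(1 6 2 9 8 3)(4 5)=[0, 6, 9, 1, 5, 4, 2, 7, 3, 8]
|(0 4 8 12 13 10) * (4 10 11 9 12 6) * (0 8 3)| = 12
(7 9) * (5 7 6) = (5 7 9 6) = [0, 1, 2, 3, 4, 7, 5, 9, 8, 6]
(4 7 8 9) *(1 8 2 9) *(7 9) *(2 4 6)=[0, 8, 7, 3, 9, 5, 2, 4, 1, 6]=(1 8)(2 7 4 9 6)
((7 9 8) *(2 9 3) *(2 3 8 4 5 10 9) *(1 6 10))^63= ((1 6 10 9 4 5)(7 8))^63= (1 9)(4 6)(5 10)(7 8)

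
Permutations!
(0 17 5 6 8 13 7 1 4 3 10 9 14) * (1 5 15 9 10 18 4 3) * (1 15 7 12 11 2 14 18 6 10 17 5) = (0 5 10 17 7 1 3 6 8 13 12 11 2 14)(4 15 9 18) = [5, 3, 14, 6, 15, 10, 8, 1, 13, 18, 17, 2, 11, 12, 0, 9, 16, 7, 4]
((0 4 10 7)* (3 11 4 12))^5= ((0 12 3 11 4 10 7))^5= (0 10 11 12 7 4 3)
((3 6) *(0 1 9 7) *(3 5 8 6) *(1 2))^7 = ((0 2 1 9 7)(5 8 6))^7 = (0 1 7 2 9)(5 8 6)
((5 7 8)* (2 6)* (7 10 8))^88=(5 10 8)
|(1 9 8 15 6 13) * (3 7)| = |(1 9 8 15 6 13)(3 7)| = 6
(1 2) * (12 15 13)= (1 2)(12 15 13)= [0, 2, 1, 3, 4, 5, 6, 7, 8, 9, 10, 11, 15, 12, 14, 13]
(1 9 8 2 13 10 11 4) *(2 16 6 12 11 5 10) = [0, 9, 13, 3, 1, 10, 12, 7, 16, 8, 5, 4, 11, 2, 14, 15, 6] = (1 9 8 16 6 12 11 4)(2 13)(5 10)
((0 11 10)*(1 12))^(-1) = ((0 11 10)(1 12))^(-1) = (0 10 11)(1 12)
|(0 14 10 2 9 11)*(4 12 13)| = |(0 14 10 2 9 11)(4 12 13)| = 6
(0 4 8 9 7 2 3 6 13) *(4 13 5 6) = (0 13)(2 3 4 8 9 7)(5 6) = [13, 1, 3, 4, 8, 6, 5, 2, 9, 7, 10, 11, 12, 0]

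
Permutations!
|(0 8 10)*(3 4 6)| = 3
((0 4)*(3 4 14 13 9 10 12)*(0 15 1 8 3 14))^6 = (1 8 3 4 15)(9 10 12 14 13)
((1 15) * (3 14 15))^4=(15)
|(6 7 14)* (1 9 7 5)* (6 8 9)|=|(1 6 5)(7 14 8 9)|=12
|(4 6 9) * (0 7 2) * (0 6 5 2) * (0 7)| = 5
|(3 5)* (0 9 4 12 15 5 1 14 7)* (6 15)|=11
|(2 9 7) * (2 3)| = |(2 9 7 3)| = 4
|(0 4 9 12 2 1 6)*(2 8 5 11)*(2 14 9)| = 30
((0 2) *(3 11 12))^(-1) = ((0 2)(3 11 12))^(-1) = (0 2)(3 12 11)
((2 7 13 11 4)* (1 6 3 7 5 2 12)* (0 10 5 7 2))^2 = (0 5 10)(1 3 7 11 12 6 2 13 4)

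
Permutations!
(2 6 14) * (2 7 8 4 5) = (2 6 14 7 8 4 5) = [0, 1, 6, 3, 5, 2, 14, 8, 4, 9, 10, 11, 12, 13, 7]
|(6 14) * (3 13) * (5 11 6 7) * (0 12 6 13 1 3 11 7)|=4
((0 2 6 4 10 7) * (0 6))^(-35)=(0 2)(4 10 7 6)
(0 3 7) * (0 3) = (3 7) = [0, 1, 2, 7, 4, 5, 6, 3]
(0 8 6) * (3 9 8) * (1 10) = [3, 10, 2, 9, 4, 5, 0, 7, 6, 8, 1] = (0 3 9 8 6)(1 10)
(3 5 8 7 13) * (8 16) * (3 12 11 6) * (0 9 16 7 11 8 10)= (0 9 16 10)(3 5 7 13 12 8 11 6)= [9, 1, 2, 5, 4, 7, 3, 13, 11, 16, 0, 6, 8, 12, 14, 15, 10]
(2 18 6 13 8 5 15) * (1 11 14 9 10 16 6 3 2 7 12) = (1 11 14 9 10 16 6 13 8 5 15 7 12)(2 18 3) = [0, 11, 18, 2, 4, 15, 13, 12, 5, 10, 16, 14, 1, 8, 9, 7, 6, 17, 3]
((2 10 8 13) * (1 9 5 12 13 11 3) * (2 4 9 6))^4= (1 8 6 11 2 3 10)(4 13 12 5 9)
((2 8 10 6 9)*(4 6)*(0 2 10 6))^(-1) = (0 4 10 9 6 8 2)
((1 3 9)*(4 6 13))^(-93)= (13)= ((1 3 9)(4 6 13))^(-93)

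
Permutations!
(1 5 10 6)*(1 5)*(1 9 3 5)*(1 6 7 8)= [0, 9, 2, 5, 4, 10, 6, 8, 1, 3, 7]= (1 9 3 5 10 7 8)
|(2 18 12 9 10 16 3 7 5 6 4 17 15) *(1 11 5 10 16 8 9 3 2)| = |(1 11 5 6 4 17 15)(2 18 12 3 7 10 8 9 16)| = 63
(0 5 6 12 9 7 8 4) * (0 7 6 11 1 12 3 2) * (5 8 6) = (0 8 4 7 6 3 2)(1 12 9 5 11) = [8, 12, 0, 2, 7, 11, 3, 6, 4, 5, 10, 1, 9]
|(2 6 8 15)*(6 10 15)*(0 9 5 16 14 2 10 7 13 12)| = |(0 9 5 16 14 2 7 13 12)(6 8)(10 15)| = 18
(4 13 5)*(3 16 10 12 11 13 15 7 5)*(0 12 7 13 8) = (0 12 11 8)(3 16 10 7 5 4 15 13) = [12, 1, 2, 16, 15, 4, 6, 5, 0, 9, 7, 8, 11, 3, 14, 13, 10]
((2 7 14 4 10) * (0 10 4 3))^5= (0 3 14 7 2 10)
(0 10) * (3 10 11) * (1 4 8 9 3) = [11, 4, 2, 10, 8, 5, 6, 7, 9, 3, 0, 1] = (0 11 1 4 8 9 3 10)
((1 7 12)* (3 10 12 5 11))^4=(1 3 7 10 5 12 11)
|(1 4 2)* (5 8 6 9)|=12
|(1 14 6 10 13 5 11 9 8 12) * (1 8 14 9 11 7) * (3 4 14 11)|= 22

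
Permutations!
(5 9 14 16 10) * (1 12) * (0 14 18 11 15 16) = (0 14)(1 12)(5 9 18 11 15 16 10) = [14, 12, 2, 3, 4, 9, 6, 7, 8, 18, 5, 15, 1, 13, 0, 16, 10, 17, 11]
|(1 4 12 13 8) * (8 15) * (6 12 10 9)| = 9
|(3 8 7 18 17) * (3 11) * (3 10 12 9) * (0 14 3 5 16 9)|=|(0 14 3 8 7 18 17 11 10 12)(5 16 9)|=30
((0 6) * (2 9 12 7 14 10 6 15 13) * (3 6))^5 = (0 12 6 9 3 2 10 13 14 15 7)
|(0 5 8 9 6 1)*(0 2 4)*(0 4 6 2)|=7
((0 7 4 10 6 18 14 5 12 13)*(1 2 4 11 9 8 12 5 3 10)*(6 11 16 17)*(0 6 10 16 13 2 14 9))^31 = ((0 7 13 6 18 9 8 12 2 4 1 14 3 16 17 10 11))^31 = (0 17 14 2 9 13 11 16 1 12 18 7 10 3 4 8 6)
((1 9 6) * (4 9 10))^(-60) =(10)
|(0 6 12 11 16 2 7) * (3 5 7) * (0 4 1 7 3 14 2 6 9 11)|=|(0 9 11 16 6 12)(1 7 4)(2 14)(3 5)|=6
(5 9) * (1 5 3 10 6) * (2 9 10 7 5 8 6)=[0, 8, 9, 7, 4, 10, 1, 5, 6, 3, 2]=(1 8 6)(2 9 3 7 5 10)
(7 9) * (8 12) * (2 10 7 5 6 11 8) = (2 10 7 9 5 6 11 8 12) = [0, 1, 10, 3, 4, 6, 11, 9, 12, 5, 7, 8, 2]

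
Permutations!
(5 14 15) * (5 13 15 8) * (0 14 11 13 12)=[14, 1, 2, 3, 4, 11, 6, 7, 5, 9, 10, 13, 0, 15, 8, 12]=(0 14 8 5 11 13 15 12)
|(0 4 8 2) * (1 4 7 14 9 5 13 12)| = 11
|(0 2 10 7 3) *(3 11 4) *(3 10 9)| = 4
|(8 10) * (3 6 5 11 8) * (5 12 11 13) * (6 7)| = 14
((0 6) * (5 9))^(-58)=((0 6)(5 9))^(-58)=(9)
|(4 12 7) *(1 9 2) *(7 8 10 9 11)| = |(1 11 7 4 12 8 10 9 2)| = 9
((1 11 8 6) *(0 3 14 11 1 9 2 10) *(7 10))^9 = ((0 3 14 11 8 6 9 2 7 10))^9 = (0 10 7 2 9 6 8 11 14 3)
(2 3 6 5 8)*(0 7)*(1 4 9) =[7, 4, 3, 6, 9, 8, 5, 0, 2, 1] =(0 7)(1 4 9)(2 3 6 5 8)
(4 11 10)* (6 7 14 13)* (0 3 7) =(0 3 7 14 13 6)(4 11 10) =[3, 1, 2, 7, 11, 5, 0, 14, 8, 9, 4, 10, 12, 6, 13]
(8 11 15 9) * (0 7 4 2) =(0 7 4 2)(8 11 15 9) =[7, 1, 0, 3, 2, 5, 6, 4, 11, 8, 10, 15, 12, 13, 14, 9]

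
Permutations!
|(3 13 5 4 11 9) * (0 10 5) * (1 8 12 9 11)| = |(0 10 5 4 1 8 12 9 3 13)| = 10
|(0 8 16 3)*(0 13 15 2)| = 7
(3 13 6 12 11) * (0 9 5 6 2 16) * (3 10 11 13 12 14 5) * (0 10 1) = (0 9 3 12 13 2 16 10 11 1)(5 6 14) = [9, 0, 16, 12, 4, 6, 14, 7, 8, 3, 11, 1, 13, 2, 5, 15, 10]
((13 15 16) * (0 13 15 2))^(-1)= (0 2 13)(15 16)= ((0 13 2)(15 16))^(-1)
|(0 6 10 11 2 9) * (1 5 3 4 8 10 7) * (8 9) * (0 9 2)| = 11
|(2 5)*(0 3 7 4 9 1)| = 6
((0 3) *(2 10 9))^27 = ((0 3)(2 10 9))^27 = (10)(0 3)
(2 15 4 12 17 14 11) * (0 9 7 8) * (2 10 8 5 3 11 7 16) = (0 9 16 2 15 4 12 17 14 7 5 3 11 10 8) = [9, 1, 15, 11, 12, 3, 6, 5, 0, 16, 8, 10, 17, 13, 7, 4, 2, 14]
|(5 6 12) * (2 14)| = 6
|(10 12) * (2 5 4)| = 6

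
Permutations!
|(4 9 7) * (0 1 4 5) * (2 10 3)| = 6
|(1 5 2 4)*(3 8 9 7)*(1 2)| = 4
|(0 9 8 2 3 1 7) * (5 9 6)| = 9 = |(0 6 5 9 8 2 3 1 7)|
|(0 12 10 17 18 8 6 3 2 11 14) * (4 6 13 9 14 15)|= 18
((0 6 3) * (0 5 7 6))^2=((3 5 7 6))^2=(3 7)(5 6)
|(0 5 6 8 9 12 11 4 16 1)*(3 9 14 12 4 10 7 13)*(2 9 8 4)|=|(0 5 6 4 16 1)(2 9)(3 8 14 12 11 10 7 13)|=24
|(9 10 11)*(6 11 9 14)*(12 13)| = 6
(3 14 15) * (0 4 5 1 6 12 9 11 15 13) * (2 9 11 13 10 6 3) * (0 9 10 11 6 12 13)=(0 4 5 1 3 14 11 15 2 10 12 6 13 9)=[4, 3, 10, 14, 5, 1, 13, 7, 8, 0, 12, 15, 6, 9, 11, 2]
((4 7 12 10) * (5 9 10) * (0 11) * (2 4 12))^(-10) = ((0 11)(2 4 7)(5 9 10 12))^(-10) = (2 7 4)(5 10)(9 12)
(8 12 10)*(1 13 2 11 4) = [0, 13, 11, 3, 1, 5, 6, 7, 12, 9, 8, 4, 10, 2] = (1 13 2 11 4)(8 12 10)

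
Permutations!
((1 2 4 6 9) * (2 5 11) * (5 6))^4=((1 6 9)(2 4 5 11))^4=(11)(1 6 9)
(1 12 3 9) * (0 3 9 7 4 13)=[3, 12, 2, 7, 13, 5, 6, 4, 8, 1, 10, 11, 9, 0]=(0 3 7 4 13)(1 12 9)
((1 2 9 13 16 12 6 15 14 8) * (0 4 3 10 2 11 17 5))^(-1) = (0 5 17 11 1 8 14 15 6 12 16 13 9 2 10 3 4)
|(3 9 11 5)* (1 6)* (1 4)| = |(1 6 4)(3 9 11 5)| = 12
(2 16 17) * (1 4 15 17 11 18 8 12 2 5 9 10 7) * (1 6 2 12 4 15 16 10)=[0, 15, 10, 3, 16, 9, 2, 6, 4, 1, 7, 18, 12, 13, 14, 17, 11, 5, 8]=(1 15 17 5 9)(2 10 7 6)(4 16 11 18 8)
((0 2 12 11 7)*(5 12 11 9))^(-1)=(0 7 11 2)(5 9 12)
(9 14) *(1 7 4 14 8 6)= (1 7 4 14 9 8 6)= [0, 7, 2, 3, 14, 5, 1, 4, 6, 8, 10, 11, 12, 13, 9]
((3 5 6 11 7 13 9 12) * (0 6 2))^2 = ((0 6 11 7 13 9 12 3 5 2))^2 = (0 11 13 12 5)(2 6 7 9 3)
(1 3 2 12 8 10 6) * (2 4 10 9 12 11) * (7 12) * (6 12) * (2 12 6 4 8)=(1 3 8 9 7 4 10 6)(2 11 12)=[0, 3, 11, 8, 10, 5, 1, 4, 9, 7, 6, 12, 2]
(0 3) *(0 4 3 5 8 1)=[5, 0, 2, 4, 3, 8, 6, 7, 1]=(0 5 8 1)(3 4)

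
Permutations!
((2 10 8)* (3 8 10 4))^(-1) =((10)(2 4 3 8))^(-1) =(10)(2 8 3 4)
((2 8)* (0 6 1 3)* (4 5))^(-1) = (0 3 1 6)(2 8)(4 5)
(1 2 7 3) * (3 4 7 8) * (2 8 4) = [0, 8, 4, 1, 7, 5, 6, 2, 3] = (1 8 3)(2 4 7)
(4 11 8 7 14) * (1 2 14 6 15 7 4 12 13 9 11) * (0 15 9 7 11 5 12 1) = (0 15 11 8 4)(1 2 14)(5 12 13 7 6 9) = [15, 2, 14, 3, 0, 12, 9, 6, 4, 5, 10, 8, 13, 7, 1, 11]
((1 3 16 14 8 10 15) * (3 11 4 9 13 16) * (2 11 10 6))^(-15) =((1 10 15)(2 11 4 9 13 16 14 8 6))^(-15) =(2 9 14)(4 16 6)(8 11 13)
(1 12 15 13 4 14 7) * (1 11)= (1 12 15 13 4 14 7 11)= [0, 12, 2, 3, 14, 5, 6, 11, 8, 9, 10, 1, 15, 4, 7, 13]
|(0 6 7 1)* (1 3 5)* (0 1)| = |(0 6 7 3 5)| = 5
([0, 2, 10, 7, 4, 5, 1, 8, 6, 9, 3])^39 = [0, 7, 8, 1, 4, 5, 3, 2, 10, 9, 6]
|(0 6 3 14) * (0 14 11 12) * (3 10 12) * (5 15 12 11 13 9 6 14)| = |(0 14 5 15 12)(3 13 9 6 10 11)| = 30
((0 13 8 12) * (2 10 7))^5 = (0 13 8 12)(2 7 10)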